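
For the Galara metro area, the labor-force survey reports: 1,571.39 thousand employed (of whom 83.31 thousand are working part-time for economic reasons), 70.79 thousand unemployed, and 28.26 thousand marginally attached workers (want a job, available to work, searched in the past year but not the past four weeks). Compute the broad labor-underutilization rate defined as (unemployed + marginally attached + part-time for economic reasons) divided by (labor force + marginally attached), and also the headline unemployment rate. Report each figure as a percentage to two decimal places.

Broad underutilization rate ≈ 10.92%; headline unemployment rate ≈ 4.31%.

Labor force = 1,571.39 + 70.79 = 1,642.18 thousand.
Numerator = 70.79 + 28.26 + 83.31 = 182.36 thousand.
Denominator = 1,642.18 + 28.26 = 1,670.44 thousand.
Broad rate = 182.36 / 1,670.44 = 10.92%.
Headline unemployment rate = 70.79 / 1,642.18 = 4.31%.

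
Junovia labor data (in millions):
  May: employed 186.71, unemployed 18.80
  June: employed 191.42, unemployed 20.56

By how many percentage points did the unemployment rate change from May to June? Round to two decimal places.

May: labor force = 186.71 + 18.80 = 205.51; u = 18.80/205.51 = 9.15%.
June: labor force = 191.42 + 20.56 = 211.98; u = 20.56/211.98 = 9.70%.
Change = 9.70% − 9.15% = +0.55 pp.

The unemployment rate changed by +0.55 percentage points.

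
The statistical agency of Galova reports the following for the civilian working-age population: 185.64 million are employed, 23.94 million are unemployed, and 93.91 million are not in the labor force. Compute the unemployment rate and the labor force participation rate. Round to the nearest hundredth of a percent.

Unemployment rate ≈ 11.42%; labor force participation rate ≈ 69.06%.

Labor force = employed + unemployed = 185.64 + 23.94 = 209.58 million.
Working-age population = 209.58 + 93.91 = 303.49 million.
Unemployment rate = 23.94 / 209.58 = 11.42%.
Labor force participation rate = 209.58 / 303.49 = 69.06%.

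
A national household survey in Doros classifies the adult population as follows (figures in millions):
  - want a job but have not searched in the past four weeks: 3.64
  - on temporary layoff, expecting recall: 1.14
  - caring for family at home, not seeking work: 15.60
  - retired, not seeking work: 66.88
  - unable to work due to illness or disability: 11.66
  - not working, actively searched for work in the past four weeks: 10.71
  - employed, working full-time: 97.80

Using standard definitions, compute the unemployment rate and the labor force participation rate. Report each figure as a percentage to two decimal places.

Unemployment rate ≈ 10.81%; labor force participation rate ≈ 52.86%.

Employed = 97.80 million.
Unemployed = 1.14 + 10.71 = 11.85 million (jobless and actively searching, or on temporary layoff).
Labor force = 97.80 + 11.85 = 109.65 million.
Not in labor force = 3.64 + 15.60 + 66.88 + 11.66 = 97.78 million (those not working and not actively searching are outside the labor force — including those who want a job but have given up searching).
Civilian working-age population = 109.65 + 97.78 = 207.43 million.
Unemployment rate = 11.85 / 109.65 = 10.81%.
Labor force participation rate = 109.65 / 207.43 = 52.86%.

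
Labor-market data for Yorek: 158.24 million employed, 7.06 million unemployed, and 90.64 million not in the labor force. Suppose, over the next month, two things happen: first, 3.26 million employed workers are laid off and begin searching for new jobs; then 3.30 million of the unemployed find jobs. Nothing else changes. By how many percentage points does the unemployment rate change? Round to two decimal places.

Initially, labor force = 158.24 + 7.06 = 165.30 million, so u = 7.06/165.30 = 4.27%.
After the first change, employed falls and unemployed rises by 3.26; labor force unchanged → E = 154.98, U = 10.32, labor force = 165.30 million.
After the second change, unemployed falls and employed rises by 3.30; labor force unchanged → E = 158.28, U = 7.02, labor force = 165.30 million.
New unemployment rate = 7.02 / 165.30 = 4.25%.
Change = 4.25% − 4.27% = −0.02 percentage points.

The unemployment rate changes by −0.02 percentage points.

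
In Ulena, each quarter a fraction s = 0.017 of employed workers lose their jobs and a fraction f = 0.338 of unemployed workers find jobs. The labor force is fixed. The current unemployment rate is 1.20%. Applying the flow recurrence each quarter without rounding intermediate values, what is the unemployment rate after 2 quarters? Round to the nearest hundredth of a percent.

Unemployment rate after two quarters ≈ 3.30%.

With a fixed labor force, u_{t+1} = u_t + s·(1−u_t) − f·u_t = u_t·(1−s−f) + s.
Here 1−s−f = 0.645 and s = 0.017.
u_1 = 0.012000 × 0.645 + 0.017 = 0.024740.
u_2 = 0.024740 × 0.645 + 0.017 = 0.032957.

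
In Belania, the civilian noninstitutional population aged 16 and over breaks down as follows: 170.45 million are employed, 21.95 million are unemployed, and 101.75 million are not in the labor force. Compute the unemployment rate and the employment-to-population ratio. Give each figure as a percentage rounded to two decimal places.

Labor force = employed + unemployed = 170.45 + 21.95 = 192.40 million.
Working-age population = 192.40 + 101.75 = 294.15 million.
Unemployment rate = 21.95 / 192.40 = 11.41%.
Employment-population ratio = 170.45 / 294.15 = 57.95%.

Unemployment rate ≈ 11.41%; employment-population ratio ≈ 57.95%.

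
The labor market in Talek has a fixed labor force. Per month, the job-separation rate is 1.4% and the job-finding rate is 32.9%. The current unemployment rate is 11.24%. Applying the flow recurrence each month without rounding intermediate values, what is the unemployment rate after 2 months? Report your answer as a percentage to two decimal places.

With a fixed labor force, u_{t+1} = u_t + s·(1−u_t) − f·u_t = u_t·(1−s−f) + s.
Here 1−s−f = 0.657 and s = 0.014.
u_1 = 0.112400 × 0.657 + 0.014 = 0.087847.
u_2 = 0.087847 × 0.657 + 0.014 = 0.071715.

Unemployment rate after two months ≈ 7.17%.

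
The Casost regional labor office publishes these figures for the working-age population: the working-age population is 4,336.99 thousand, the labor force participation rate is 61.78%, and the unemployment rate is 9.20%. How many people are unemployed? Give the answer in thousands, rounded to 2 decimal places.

About 246.50 thousand are unemployed.

Labor force = 0.6178 × 4,336.99 = 2,679.39 thousand.
Unemployed = 0.0920 × 2,679.39 ≈ 246.50 thousand.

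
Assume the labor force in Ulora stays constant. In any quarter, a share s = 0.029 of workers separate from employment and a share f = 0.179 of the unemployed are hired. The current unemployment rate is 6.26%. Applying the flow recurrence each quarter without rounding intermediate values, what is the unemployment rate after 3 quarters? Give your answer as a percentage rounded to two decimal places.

Unemployment rate after three quarters ≈ 10.13%.

With a fixed labor force, u_{t+1} = u_t + s·(1−u_t) − f·u_t = u_t·(1−s−f) + s.
Here 1−s−f = 0.792 and s = 0.029.
u_1 = 0.062600 × 0.792 + 0.029 = 0.078579.
u_2 = 0.078579 × 0.792 + 0.029 = 0.091235.
u_3 = 0.091235 × 0.792 + 0.029 = 0.101258.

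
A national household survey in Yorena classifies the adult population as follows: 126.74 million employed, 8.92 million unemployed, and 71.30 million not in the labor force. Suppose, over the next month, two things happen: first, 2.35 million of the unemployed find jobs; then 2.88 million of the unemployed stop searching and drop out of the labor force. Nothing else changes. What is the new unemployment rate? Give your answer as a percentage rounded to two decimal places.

Initially, labor force = 126.74 + 8.92 = 135.66 million, so u = 8.92/135.66 = 6.58%.
After the first change, unemployed falls and employed rises by 2.35; labor force unchanged → E = 129.09, U = 6.57, labor force = 135.66 million.
After the second change, unemployed and labor force both fall by 2.88 → E = 129.09, U = 3.69, labor force = 132.78 million.
New unemployment rate = 3.69 / 132.78 = 2.78%.

New unemployment rate ≈ 2.78%.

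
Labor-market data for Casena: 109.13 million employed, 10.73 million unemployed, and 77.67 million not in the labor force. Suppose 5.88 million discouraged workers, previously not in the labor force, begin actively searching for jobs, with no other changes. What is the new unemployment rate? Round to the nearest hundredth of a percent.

Initially, labor force = 109.13 + 10.73 = 119.86 million, so u = 10.73/119.86 = 8.95%.
After the change, unemployed and labor force both rise by 5.88 → E = 109.13, U = 16.61, labor force = 125.74 million.
New unemployment rate = 16.61 / 125.74 = 13.21%.

New unemployment rate ≈ 13.21%.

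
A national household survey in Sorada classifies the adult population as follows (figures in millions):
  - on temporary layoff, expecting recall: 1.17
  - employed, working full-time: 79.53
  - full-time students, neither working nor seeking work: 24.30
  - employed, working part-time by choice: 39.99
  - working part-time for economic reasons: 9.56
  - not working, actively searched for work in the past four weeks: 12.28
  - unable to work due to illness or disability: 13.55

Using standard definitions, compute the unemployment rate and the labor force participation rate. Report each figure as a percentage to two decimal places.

Employed = 79.53 + 39.99 + 9.56 = 129.08 million (anyone who worked, including part-time for economic reasons, counts as employed).
Unemployed = 1.17 + 12.28 = 13.45 million (jobless and actively searching, or on temporary layoff).
Labor force = 129.08 + 13.45 = 142.53 million.
Not in labor force = 24.30 + 13.55 = 37.85 million (those not working and not actively searching are outside the labor force).
Civilian working-age population = 142.53 + 37.85 = 180.38 million.
Unemployment rate = 13.45 / 142.53 = 9.44%.
Labor force participation rate = 142.53 / 180.38 = 79.02%.

Unemployment rate ≈ 9.44%; labor force participation rate ≈ 79.02%.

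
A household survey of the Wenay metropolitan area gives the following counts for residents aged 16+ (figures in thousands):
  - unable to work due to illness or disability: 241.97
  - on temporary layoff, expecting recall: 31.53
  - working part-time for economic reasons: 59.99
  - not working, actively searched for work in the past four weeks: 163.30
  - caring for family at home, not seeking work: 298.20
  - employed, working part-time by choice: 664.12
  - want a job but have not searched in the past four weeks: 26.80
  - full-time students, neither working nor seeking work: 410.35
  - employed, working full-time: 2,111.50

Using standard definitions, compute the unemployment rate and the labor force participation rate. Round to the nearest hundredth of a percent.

Unemployment rate ≈ 6.43%; labor force participation rate ≈ 75.61%.

Employed = 59.99 + 664.12 + 2,111.50 = 2,835.61 thousand (anyone who worked, including part-time for economic reasons, counts as employed).
Unemployed = 31.53 + 163.30 = 194.83 thousand (jobless and actively searching, or on temporary layoff).
Labor force = 2,835.61 + 194.83 = 3,030.44 thousand.
Not in labor force = 241.97 + 298.20 + 26.80 + 410.35 = 977.32 thousand (those not working and not actively searching are outside the labor force — including those who want a job but have given up searching).
Civilian working-age population = 3,030.44 + 977.32 = 4,007.76 thousand.
Unemployment rate = 194.83 / 3,030.44 = 6.43%.
Labor force participation rate = 3,030.44 / 4,007.76 = 75.61%.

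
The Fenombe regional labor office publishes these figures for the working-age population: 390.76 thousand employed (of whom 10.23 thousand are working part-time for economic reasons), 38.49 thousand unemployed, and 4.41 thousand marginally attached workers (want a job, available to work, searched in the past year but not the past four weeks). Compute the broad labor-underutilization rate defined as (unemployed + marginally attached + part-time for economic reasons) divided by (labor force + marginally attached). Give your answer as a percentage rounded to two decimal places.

Labor force = 390.76 + 38.49 = 429.25 thousand.
Numerator = 38.49 + 4.41 + 10.23 = 53.13 thousand.
Denominator = 429.25 + 4.41 = 433.66 thousand.
Broad rate = 53.13 / 433.66 = 12.25%.

Broad underutilization rate ≈ 12.25%.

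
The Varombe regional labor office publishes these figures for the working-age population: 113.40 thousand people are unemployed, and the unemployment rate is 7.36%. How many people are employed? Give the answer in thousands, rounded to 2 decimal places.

Labor force = U / u = 113.40 / 0.0736 ≈ 1,540.76 thousand.
Employed = labor force − unemployed = 1,540.76 − 113.40 = 1,427.36 thousand.

About 1,427.36 thousand are employed.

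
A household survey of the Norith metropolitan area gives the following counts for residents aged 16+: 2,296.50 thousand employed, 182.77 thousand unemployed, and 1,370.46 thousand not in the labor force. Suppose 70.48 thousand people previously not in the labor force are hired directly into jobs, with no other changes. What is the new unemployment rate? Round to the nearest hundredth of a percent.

Initially, labor force = 2,296.50 + 182.77 = 2,479.27 thousand, so u = 182.77/2,479.27 = 7.37%.
After the change, employed and labor force both rise by 70.48; unemployed unchanged → E = 2,366.98, U = 182.77, labor force = 2,549.75 thousand.
New unemployment rate = 182.77 / 2,549.75 = 7.17%.

New unemployment rate ≈ 7.17%.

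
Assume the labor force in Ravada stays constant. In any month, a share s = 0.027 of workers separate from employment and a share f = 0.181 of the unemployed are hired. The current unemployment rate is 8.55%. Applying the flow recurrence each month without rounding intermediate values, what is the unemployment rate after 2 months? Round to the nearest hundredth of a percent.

With a fixed labor force, u_{t+1} = u_t + s·(1−u_t) − f·u_t = u_t·(1−s−f) + s.
Here 1−s−f = 0.792 and s = 0.027.
u_1 = 0.085500 × 0.792 + 0.027 = 0.094716.
u_2 = 0.094716 × 0.792 + 0.027 = 0.102015.

Unemployment rate after two months ≈ 10.20%.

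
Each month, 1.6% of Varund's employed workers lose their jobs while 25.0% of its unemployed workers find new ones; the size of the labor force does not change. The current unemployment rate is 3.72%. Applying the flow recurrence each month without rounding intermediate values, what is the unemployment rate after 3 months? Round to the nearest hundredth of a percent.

Unemployment rate after three months ≈ 5.11%.

With a fixed labor force, u_{t+1} = u_t + s·(1−u_t) − f·u_t = u_t·(1−s−f) + s.
Here 1−s−f = 0.734 and s = 0.016.
u_1 = 0.037200 × 0.734 + 0.016 = 0.043305.
u_2 = 0.043305 × 0.734 + 0.016 = 0.047786.
u_3 = 0.047786 × 0.734 + 0.016 = 0.051075.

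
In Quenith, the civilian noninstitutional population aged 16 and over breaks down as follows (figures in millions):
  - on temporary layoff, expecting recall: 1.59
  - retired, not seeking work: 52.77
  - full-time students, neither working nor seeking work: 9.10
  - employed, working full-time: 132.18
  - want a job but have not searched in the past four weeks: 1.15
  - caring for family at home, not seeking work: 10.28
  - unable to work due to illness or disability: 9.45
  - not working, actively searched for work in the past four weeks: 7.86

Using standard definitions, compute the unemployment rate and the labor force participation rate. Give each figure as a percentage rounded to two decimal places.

Employed = 132.18 million.
Unemployed = 1.59 + 7.86 = 9.45 million (jobless and actively searching, or on temporary layoff).
Labor force = 132.18 + 9.45 = 141.63 million.
Not in labor force = 52.77 + 9.10 + 1.15 + 10.28 + 9.45 = 82.75 million (those not working and not actively searching are outside the labor force — including those who want a job but have given up searching).
Civilian working-age population = 141.63 + 82.75 = 224.38 million.
Unemployment rate = 9.45 / 141.63 = 6.67%.
Labor force participation rate = 141.63 / 224.38 = 63.12%.

Unemployment rate ≈ 6.67%; labor force participation rate ≈ 63.12%.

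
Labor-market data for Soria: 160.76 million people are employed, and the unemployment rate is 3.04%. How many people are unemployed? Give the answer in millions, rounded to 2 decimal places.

About 5.04 million are unemployed.

Let U be the number unemployed. The labor force is E + U, and U/(E+U) = 0.0304.
So U = 0.0304 × 160.76 / (1 − 0.0304) = 4.8871 / 0.9696 ≈ 5.04 million.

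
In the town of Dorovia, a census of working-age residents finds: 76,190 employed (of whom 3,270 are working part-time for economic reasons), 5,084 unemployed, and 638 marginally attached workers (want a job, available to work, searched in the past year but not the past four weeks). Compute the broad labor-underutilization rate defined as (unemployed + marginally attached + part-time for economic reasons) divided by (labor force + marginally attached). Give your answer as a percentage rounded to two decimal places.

Labor force = 76,190 + 5,084 = 81,274.
Numerator = 5,084 + 638 + 3,270 = 8,992.
Denominator = 81,274 + 638 = 81,912.
Broad rate = 8,992 / 81,912 = 10.98%.

Broad underutilization rate ≈ 10.98%.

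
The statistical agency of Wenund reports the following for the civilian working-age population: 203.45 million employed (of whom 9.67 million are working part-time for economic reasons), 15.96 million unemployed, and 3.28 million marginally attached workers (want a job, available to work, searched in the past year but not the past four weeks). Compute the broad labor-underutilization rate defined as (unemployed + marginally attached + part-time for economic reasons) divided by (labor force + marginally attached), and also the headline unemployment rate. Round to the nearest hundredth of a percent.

Broad underutilization rate ≈ 12.98%; headline unemployment rate ≈ 7.27%.

Labor force = 203.45 + 15.96 = 219.41 million.
Numerator = 15.96 + 3.28 + 9.67 = 28.91 million.
Denominator = 219.41 + 3.28 = 222.69 million.
Broad rate = 28.91 / 222.69 = 12.98%.
Headline unemployment rate = 15.96 / 219.41 = 7.27%.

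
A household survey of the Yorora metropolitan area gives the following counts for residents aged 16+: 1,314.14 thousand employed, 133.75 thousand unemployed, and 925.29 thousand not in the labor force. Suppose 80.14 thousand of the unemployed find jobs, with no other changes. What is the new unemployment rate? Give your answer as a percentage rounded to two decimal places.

Initially, labor force = 1,314.14 + 133.75 = 1,447.89 thousand, so u = 133.75/1,447.89 = 9.24%.
After the change, unemployed falls and employed rises by 80.14; labor force unchanged → E = 1,394.28, U = 53.61, labor force = 1,447.89 thousand.
New unemployment rate = 53.61 / 1,447.89 = 3.70%.

New unemployment rate ≈ 3.70%.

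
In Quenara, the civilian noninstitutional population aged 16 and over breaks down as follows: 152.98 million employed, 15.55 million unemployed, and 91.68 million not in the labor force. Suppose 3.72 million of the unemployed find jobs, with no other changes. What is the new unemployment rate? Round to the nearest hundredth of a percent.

New unemployment rate ≈ 7.02%.

Initially, labor force = 152.98 + 15.55 = 168.53 million, so u = 15.55/168.53 = 9.23%.
After the change, unemployed falls and employed rises by 3.72; labor force unchanged → E = 156.70, U = 11.83, labor force = 168.53 million.
New unemployment rate = 11.83 / 168.53 = 7.02%.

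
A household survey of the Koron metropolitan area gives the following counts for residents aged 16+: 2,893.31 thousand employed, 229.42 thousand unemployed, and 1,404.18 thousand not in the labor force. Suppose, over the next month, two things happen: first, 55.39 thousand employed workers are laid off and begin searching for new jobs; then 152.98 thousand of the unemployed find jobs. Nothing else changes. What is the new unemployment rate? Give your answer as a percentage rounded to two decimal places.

Initially, labor force = 2,893.31 + 229.42 = 3,122.73 thousand, so u = 229.42/3,122.73 = 7.35%.
After the first change, employed falls and unemployed rises by 55.39; labor force unchanged → E = 2,837.92, U = 284.81, labor force = 3,122.73 thousand.
After the second change, unemployed falls and employed rises by 152.98; labor force unchanged → E = 2,990.90, U = 131.83, labor force = 3,122.73 thousand.
New unemployment rate = 131.83 / 3,122.73 = 4.22%.

New unemployment rate ≈ 4.22%.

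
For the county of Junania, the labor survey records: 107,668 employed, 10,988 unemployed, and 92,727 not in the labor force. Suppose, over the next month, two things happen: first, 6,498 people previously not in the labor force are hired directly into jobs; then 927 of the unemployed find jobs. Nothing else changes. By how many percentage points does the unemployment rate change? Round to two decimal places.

Initially, labor force = 107,668 + 10,988 = 118,656, so u = 10,988/118,656 = 9.26%.
After the first change, employed and labor force both rise by 6,498; unemployed unchanged → E = 114,166, U = 10,988, labor force = 125,154.
After the second change, unemployed falls and employed rises by 927; labor force unchanged → E = 115,093, U = 10,061, labor force = 125,154.
New unemployment rate = 10,061 / 125,154 = 8.04%.
Change = 8.04% − 9.26% = −1.22 percentage points.

The unemployment rate changes by −1.22 percentage points.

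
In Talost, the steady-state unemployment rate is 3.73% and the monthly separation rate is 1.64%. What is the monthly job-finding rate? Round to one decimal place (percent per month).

From u* = s/(s+f): f = s·(1−u)/u.
f = 1.64 × (1 − 0.0373) / 0.0373 = 1.5788 / 0.0373 ≈ 42.3% per month.

Job-finding rate ≈ 42.3% per month.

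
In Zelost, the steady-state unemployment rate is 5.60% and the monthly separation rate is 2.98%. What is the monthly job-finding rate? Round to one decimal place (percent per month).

Job-finding rate ≈ 50.2% per month.

From u* = s/(s+f): f = s·(1−u)/u.
f = 2.98 × (1 − 0.0560) / 0.0560 = 2.8131 / 0.0560 ≈ 50.2% per month.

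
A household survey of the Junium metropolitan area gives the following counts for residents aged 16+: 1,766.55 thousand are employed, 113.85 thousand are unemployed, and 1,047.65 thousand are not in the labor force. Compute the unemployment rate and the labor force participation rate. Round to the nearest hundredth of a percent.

Unemployment rate ≈ 6.05%; labor force participation rate ≈ 64.22%.

Labor force = employed + unemployed = 1,766.55 + 113.85 = 1,880.40 thousand.
Working-age population = 1,880.40 + 1,047.65 = 2,928.05 thousand.
Unemployment rate = 113.85 / 1,880.40 = 6.05%.
Labor force participation rate = 1,880.40 / 2,928.05 = 64.22%.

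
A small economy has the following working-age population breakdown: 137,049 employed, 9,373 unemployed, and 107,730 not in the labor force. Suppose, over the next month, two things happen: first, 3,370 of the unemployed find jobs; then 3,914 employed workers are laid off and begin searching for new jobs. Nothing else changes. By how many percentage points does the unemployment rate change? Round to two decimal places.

Initially, labor force = 137,049 + 9,373 = 146,422, so u = 9,373/146,422 = 6.40%.
After the first change, unemployed falls and employed rises by 3,370; labor force unchanged → E = 140,419, U = 6,003, labor force = 146,422.
After the second change, employed falls and unemployed rises by 3,914; labor force unchanged → E = 136,505, U = 9,917, labor force = 146,422.
New unemployment rate = 9,917 / 146,422 = 6.77%.
Change = 6.77% − 6.40% = +0.37 percentage points.

The unemployment rate changes by +0.37 percentage points.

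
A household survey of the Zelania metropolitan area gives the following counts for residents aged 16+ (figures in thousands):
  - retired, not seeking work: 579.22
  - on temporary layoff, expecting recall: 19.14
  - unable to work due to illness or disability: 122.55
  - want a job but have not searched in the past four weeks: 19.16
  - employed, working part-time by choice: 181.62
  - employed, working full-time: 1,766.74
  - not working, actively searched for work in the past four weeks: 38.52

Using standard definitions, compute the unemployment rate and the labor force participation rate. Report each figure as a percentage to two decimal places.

Employed = 181.62 + 1,766.74 = 1,948.36 thousand.
Unemployed = 19.14 + 38.52 = 57.66 thousand (jobless and actively searching, or on temporary layoff).
Labor force = 1,948.36 + 57.66 = 2,006.02 thousand.
Not in labor force = 579.22 + 122.55 + 19.16 = 720.93 thousand (those not working and not actively searching are outside the labor force — including those who want a job but have given up searching).
Civilian working-age population = 2,006.02 + 720.93 = 2,726.95 thousand.
Unemployment rate = 57.66 / 2,006.02 = 2.87%.
Labor force participation rate = 2,006.02 / 2,726.95 = 73.56%.

Unemployment rate ≈ 2.87%; labor force participation rate ≈ 73.56%.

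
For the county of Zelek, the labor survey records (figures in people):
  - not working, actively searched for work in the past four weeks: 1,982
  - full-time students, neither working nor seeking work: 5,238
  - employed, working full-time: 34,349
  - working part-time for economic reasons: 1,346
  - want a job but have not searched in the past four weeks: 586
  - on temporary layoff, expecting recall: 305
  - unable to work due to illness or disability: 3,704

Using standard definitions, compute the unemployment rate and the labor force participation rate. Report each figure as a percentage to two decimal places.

Employed = 34,349 + 1,346 = 35,695 (anyone who worked, including part-time for economic reasons, counts as employed).
Unemployed = 1,982 + 305 = 2,287 (jobless and actively searching, or on temporary layoff).
Labor force = 35,695 + 2,287 = 37,982.
Not in labor force = 5,238 + 586 + 3,704 = 9,528 (those not working and not actively searching are outside the labor force — including those who want a job but have given up searching).
Civilian working-age population = 37,982 + 9,528 = 47,510.
Unemployment rate = 2,287 / 37,982 = 6.02%.
Labor force participation rate = 37,982 / 47,510 = 79.95%.

Unemployment rate ≈ 6.02%; labor force participation rate ≈ 79.95%.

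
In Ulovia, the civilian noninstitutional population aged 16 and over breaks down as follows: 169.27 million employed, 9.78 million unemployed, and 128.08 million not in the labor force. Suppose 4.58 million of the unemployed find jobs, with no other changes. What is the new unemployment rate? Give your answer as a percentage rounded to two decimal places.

New unemployment rate ≈ 2.90%.

Initially, labor force = 169.27 + 9.78 = 179.05 million, so u = 9.78/179.05 = 5.46%.
After the change, unemployed falls and employed rises by 4.58; labor force unchanged → E = 173.85, U = 5.20, labor force = 179.05 million.
New unemployment rate = 5.20 / 179.05 = 2.90%.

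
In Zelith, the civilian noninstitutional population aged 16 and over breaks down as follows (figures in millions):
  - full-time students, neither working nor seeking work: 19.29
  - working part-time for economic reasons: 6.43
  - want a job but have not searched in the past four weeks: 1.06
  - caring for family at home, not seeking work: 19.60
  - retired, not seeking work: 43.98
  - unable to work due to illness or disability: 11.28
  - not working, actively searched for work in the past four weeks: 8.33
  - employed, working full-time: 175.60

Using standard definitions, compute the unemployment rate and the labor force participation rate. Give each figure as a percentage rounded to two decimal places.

Employed = 6.43 + 175.60 = 182.03 million (anyone who worked, including part-time for economic reasons, counts as employed).
Unemployed = 8.33 million.
Labor force = 182.03 + 8.33 = 190.36 million.
Not in labor force = 19.29 + 1.06 + 19.60 + 43.98 + 11.28 = 95.21 million (those not working and not actively searching are outside the labor force — including those who want a job but have given up searching).
Civilian working-age population = 190.36 + 95.21 = 285.57 million.
Unemployment rate = 8.33 / 190.36 = 4.38%.
Labor force participation rate = 190.36 / 285.57 = 66.66%.

Unemployment rate ≈ 4.38%; labor force participation rate ≈ 66.66%.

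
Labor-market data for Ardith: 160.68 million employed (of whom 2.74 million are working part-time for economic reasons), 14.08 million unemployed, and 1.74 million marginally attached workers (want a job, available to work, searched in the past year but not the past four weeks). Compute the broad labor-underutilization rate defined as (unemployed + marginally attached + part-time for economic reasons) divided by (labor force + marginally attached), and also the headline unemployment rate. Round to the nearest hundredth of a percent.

Labor force = 160.68 + 14.08 = 174.76 million.
Numerator = 14.08 + 1.74 + 2.74 = 18.56 million.
Denominator = 174.76 + 1.74 = 176.50 million.
Broad rate = 18.56 / 176.50 = 10.52%.
Headline unemployment rate = 14.08 / 174.76 = 8.06%.

Broad underutilization rate ≈ 10.52%; headline unemployment rate ≈ 8.06%.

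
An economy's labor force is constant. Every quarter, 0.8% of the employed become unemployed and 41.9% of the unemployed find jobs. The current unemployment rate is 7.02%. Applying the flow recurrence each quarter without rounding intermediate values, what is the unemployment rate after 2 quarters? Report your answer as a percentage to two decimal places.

With a fixed labor force, u_{t+1} = u_t + s·(1−u_t) − f·u_t = u_t·(1−s−f) + s.
Here 1−s−f = 0.573 and s = 0.008.
u_1 = 0.070200 × 0.573 + 0.008 = 0.048225.
u_2 = 0.048225 × 0.573 + 0.008 = 0.035633.

Unemployment rate after two quarters ≈ 3.56%.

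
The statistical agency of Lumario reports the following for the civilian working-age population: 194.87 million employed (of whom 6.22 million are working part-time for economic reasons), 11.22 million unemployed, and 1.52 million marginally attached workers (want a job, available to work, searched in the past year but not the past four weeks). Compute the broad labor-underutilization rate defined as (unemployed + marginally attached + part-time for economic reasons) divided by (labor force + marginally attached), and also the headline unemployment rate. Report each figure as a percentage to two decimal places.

Broad underutilization rate ≈ 9.13%; headline unemployment rate ≈ 5.44%.

Labor force = 194.87 + 11.22 = 206.09 million.
Numerator = 11.22 + 1.52 + 6.22 = 18.96 million.
Denominator = 206.09 + 1.52 = 207.61 million.
Broad rate = 18.96 / 207.61 = 9.13%.
Headline unemployment rate = 11.22 / 206.09 = 5.44%.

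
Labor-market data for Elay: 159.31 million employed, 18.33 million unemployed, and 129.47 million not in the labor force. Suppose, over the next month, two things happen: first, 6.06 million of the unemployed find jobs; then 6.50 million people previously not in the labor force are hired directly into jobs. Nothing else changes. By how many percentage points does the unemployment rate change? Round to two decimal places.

Initially, labor force = 159.31 + 18.33 = 177.64 million, so u = 18.33/177.64 = 10.32%.
After the first change, unemployed falls and employed rises by 6.06; labor force unchanged → E = 165.37, U = 12.27, labor force = 177.64 million.
After the second change, employed and labor force both rise by 6.50; unemployed unchanged → E = 171.87, U = 12.27, labor force = 184.14 million.
New unemployment rate = 12.27 / 184.14 = 6.66%.
Change = 6.66% − 10.32% = −3.66 percentage points.

The unemployment rate changes by −3.66 percentage points.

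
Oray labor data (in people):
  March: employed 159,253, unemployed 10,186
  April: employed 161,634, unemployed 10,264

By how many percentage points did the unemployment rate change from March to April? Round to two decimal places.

March: labor force = 159,253 + 10,186 = 169,439; u = 10,186/169,439 = 6.01%.
April: labor force = 161,634 + 10,264 = 171,898; u = 10,264/171,898 = 5.97%.
Change = 5.97% − 6.01% = −0.04 pp.

The unemployment rate changed by −0.04 percentage points.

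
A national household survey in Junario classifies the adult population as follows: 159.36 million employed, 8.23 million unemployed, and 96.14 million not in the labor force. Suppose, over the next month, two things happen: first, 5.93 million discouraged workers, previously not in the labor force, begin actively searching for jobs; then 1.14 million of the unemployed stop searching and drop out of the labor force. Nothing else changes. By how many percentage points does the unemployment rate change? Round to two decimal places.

The unemployment rate changes by +2.64 percentage points.

Initially, labor force = 159.36 + 8.23 = 167.59 million, so u = 8.23/167.59 = 4.91%.
After the first change, unemployed and labor force both rise by 5.93 → E = 159.36, U = 14.16, labor force = 173.52 million.
After the second change, unemployed and labor force both fall by 1.14 → E = 159.36, U = 13.02, labor force = 172.38 million.
New unemployment rate = 13.02 / 172.38 = 7.55%.
Change = 7.55% − 4.91% = +2.64 percentage points.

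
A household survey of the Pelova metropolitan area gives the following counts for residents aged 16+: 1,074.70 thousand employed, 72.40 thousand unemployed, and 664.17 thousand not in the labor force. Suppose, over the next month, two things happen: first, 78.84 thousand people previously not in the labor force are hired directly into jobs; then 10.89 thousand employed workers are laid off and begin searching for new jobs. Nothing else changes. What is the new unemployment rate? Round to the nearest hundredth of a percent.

Initially, labor force = 1,074.70 + 72.40 = 1,147.10 thousand, so u = 72.40/1,147.10 = 6.31%.
After the first change, employed and labor force both rise by 78.84; unemployed unchanged → E = 1,153.54, U = 72.40, labor force = 1,225.94 thousand.
After the second change, employed falls and unemployed rises by 10.89; labor force unchanged → E = 1,142.65, U = 83.29, labor force = 1,225.94 thousand.
New unemployment rate = 83.29 / 1,225.94 = 6.79%.

New unemployment rate ≈ 6.79%.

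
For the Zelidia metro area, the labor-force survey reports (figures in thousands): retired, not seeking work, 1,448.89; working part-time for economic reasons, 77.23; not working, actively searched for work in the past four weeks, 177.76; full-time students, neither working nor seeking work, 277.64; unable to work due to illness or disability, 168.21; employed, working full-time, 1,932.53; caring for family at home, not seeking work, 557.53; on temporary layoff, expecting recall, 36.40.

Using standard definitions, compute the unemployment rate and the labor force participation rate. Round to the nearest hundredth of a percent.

Unemployment rate ≈ 9.63%; labor force participation rate ≈ 47.56%.

Employed = 77.23 + 1,932.53 = 2,009.76 thousand (anyone who worked, including part-time for economic reasons, counts as employed).
Unemployed = 177.76 + 36.40 = 214.16 thousand (jobless and actively searching, or on temporary layoff).
Labor force = 2,009.76 + 214.16 = 2,223.92 thousand.
Not in labor force = 1,448.89 + 277.64 + 168.21 + 557.53 = 2,452.27 thousand (those not working and not actively searching are outside the labor force).
Civilian working-age population = 2,223.92 + 2,452.27 = 4,676.19 thousand.
Unemployment rate = 214.16 / 2,223.92 = 9.63%.
Labor force participation rate = 2,223.92 / 4,676.19 = 47.56%.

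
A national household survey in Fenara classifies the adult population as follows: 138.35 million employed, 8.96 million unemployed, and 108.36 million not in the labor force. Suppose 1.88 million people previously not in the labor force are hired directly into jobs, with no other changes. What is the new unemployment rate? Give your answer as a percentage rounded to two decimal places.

Initially, labor force = 138.35 + 8.96 = 147.31 million, so u = 8.96/147.31 = 6.08%.
After the change, employed and labor force both rise by 1.88; unemployed unchanged → E = 140.23, U = 8.96, labor force = 149.19 million.
New unemployment rate = 8.96 / 149.19 = 6.01%.

New unemployment rate ≈ 6.01%.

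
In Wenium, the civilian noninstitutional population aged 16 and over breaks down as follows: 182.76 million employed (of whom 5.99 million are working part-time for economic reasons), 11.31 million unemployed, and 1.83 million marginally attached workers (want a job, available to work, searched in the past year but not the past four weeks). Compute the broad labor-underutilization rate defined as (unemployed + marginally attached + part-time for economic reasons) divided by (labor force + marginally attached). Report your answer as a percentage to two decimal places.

Labor force = 182.76 + 11.31 = 194.07 million.
Numerator = 11.31 + 1.83 + 5.99 = 19.13 million.
Denominator = 194.07 + 1.83 = 195.90 million.
Broad rate = 19.13 / 195.90 = 9.77%.

Broad underutilization rate ≈ 9.77%.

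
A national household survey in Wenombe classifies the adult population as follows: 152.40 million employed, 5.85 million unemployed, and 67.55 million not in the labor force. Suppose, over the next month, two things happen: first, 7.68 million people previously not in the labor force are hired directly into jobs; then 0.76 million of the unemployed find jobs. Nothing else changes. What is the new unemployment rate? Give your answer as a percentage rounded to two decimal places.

Initially, labor force = 152.40 + 5.85 = 158.25 million, so u = 5.85/158.25 = 3.70%.
After the first change, employed and labor force both rise by 7.68; unemployed unchanged → E = 160.08, U = 5.85, labor force = 165.93 million.
After the second change, unemployed falls and employed rises by 0.76; labor force unchanged → E = 160.84, U = 5.09, labor force = 165.93 million.
New unemployment rate = 5.09 / 165.93 = 3.07%.

New unemployment rate ≈ 3.07%.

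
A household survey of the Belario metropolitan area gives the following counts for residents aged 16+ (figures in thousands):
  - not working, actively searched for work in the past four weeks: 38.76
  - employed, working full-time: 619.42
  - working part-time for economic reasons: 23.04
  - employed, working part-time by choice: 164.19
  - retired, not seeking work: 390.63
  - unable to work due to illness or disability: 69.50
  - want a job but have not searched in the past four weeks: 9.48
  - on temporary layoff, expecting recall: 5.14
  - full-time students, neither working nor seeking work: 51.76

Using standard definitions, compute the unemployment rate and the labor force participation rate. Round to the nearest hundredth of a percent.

Unemployment rate ≈ 5.16%; labor force participation rate ≈ 62.00%.

Employed = 619.42 + 23.04 + 164.19 = 806.65 thousand (anyone who worked, including part-time for economic reasons, counts as employed).
Unemployed = 38.76 + 5.14 = 43.90 thousand (jobless and actively searching, or on temporary layoff).
Labor force = 806.65 + 43.90 = 850.55 thousand.
Not in labor force = 390.63 + 69.50 + 9.48 + 51.76 = 521.37 thousand (those not working and not actively searching are outside the labor force — including those who want a job but have given up searching).
Civilian working-age population = 850.55 + 521.37 = 1,371.92 thousand.
Unemployment rate = 43.90 / 850.55 = 5.16%.
Labor force participation rate = 850.55 / 1,371.92 = 62.00%.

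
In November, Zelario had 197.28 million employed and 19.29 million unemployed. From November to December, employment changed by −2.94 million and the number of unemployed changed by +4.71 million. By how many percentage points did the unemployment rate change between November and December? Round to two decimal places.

The unemployment rate changed by +2.08 percentage points.

November: labor force = 197.28 + 19.29 = 216.57; u = 19.29/216.57 = 8.91%.
December: labor force = 194.34 + 24.00 = 218.34; u = 24.00/218.34 = 10.99%.
Change = 10.99% − 8.91% = +2.08 pp.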